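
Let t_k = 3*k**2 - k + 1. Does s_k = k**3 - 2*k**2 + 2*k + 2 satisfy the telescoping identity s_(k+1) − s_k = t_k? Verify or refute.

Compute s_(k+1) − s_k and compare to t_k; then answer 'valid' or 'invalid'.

valid (s_(k+1) − s_k reduces to t_k)

s_(k+1) = k**3 + k**2 + k + 3
s_(k+1) − s_k = 3*k**2 - k + 1
(s_(k+1) − s_k) − t_k = 0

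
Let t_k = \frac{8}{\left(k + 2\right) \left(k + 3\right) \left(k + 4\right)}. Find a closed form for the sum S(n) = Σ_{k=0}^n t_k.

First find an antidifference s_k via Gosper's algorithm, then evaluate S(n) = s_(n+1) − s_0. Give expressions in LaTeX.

S(n) = \frac{2 \left(n^{2} + 7 n + 6\right)}{3 \left(n^{2} + 7 n + 12\right)}

t_(k+1)/t_k = (k + 2)/(k + 5).
Take A(k)=k + 2, B(k)=k + 5, C(k)=1.
Solve (k + 2)·f(k+1) − (k + 4)·f(k) = 1.
Degrees (1,1,0) ⇒ d ≤ 2.
Match coefficients ⇒ f(k) = k*(k + 5)/12.
Then R = B(k−1)f/C = k*(k + 4)*(k + 5)/12, so s_k = R(k)·t_k = 2*k*(k + 5)/(3*(k + 2)*(k + 3)).
Δs = 8/(k**3 + 9*k**2 + 26*k + 24), as required.
Σ_(k=0)^n t_k = s_(n+1) − s_(0) = (2*(n**2 + 7*n + 6)/(3*(n**2 + 7*n + 12))) − (0), i.e. 2*(n**2 + 7*n + 6)/(3*(n**2 + 7*n + 12)).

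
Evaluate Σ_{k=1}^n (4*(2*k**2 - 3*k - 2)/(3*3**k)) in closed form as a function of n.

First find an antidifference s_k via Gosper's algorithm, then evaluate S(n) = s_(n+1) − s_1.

S(n) = 3**(-n - 1)*(-3**n - 4*n**2 - 6*n + 1)

Compute t_(k+1)/t_k: get (2*k**2 + k - 3)/(3*(2*k**2 - 3*k - 2)).
A = 1/3, B = 1, C = k**2 - 3*k/2 - 1.
Need (1/3)·f(k+1) − (1)·f(k) = k**2 - 3*k/2 - 1.
d = 2 from the (0,0,2) case.
Coefficient equations give f(k) = -3*(4*k**2 - 2*k - 3)/8.
Certificate R = B(k−1)f/C = -3*(4*k**2 - 2*k - 3)/(4*(k - 2)*(2*k + 1)) gives s_k = (-4*k**2 + 2*k + 3)/3**k.
Δs = 4*(2*k**2 - 3*k - 2)/(3*3**k), as required.
Evaluate: s_(n+1) = 3**(-n - 1)*(-4*n**2 - 6*n + 1); subtract s_(1) = 1/3 ⇒ S(n) = 3**(-n - 1)*(-3**n - 4*n**2 - 6*n + 1).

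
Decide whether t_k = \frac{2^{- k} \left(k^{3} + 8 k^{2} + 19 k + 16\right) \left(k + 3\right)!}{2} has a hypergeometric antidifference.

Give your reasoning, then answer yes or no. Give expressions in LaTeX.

Yes. s_k = 2^{- k} \left(k^{2} + 4 k - 2\right) \left(k + 3\right)!.

t_(k+1)/t_k = (k**4 + 15*k**3 + 82*k**2 + 196*k + 176)/(2*(k**3 + 8*k**2 + 19*k + 16)).
Take A(k)=k/2 + 2, B(k)=1, C(k)=k**3 + 8*k**2 + 19*k + 16.
Set up (k/2 + 2)·f(k+1) − (1)·f(k) − (k**3 + 8*k**2 + 19*k + 16) = 0.
From deg A=1, deg B=0, deg C=3: d=2.
Solving with deg f ≤ 2: f(k) = 2*(k**2 + 4*k - 2).
Certificate R = B(k−1)f/C = 2*(k**2 + 4*k - 2)/(k**3 + 8*k**2 + 19*k + 16) gives s_k = (k**2 + 4*k - 2)*factorial(k + 3)/2**k.
Verify: (k**3 + 8*k**2 + 19*k + 16)*factorial(k + 3)/(2*2**k) matches t_k.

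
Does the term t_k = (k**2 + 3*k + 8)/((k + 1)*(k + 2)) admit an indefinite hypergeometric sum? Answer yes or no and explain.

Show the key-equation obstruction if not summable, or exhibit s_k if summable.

r(k) = (k + 1)*(3*k + (k + 1)**2 + 11)/((k + 3)*(k**2 + 3*k + 8)) after simplifying.
Factor: A=k + 1; B=k + 3; C=k**2 + 3*k + 8.
Need (k + 1)·f(k+1) − (k + 2)·f(k) = k**2 + 3*k + 8.
From deg A=1, deg B=1, deg C=2: d=2.
Solve for f: f(k) = k*(k + 7) (degree 2 ≤ 2).
Get s_k = R·t_k = k*(k + 7)/(k + 1) with R(k) = B(k−1)f(k)/C(k) = k*(k + 2)*(k + 7)/(k**2 + 3*k + 8).
Verify: (k**2 + 3*k + 8)/(k**2 + 3*k + 2) matches t_k.

Yes. s_k = k*(k + 7)/(k + 1).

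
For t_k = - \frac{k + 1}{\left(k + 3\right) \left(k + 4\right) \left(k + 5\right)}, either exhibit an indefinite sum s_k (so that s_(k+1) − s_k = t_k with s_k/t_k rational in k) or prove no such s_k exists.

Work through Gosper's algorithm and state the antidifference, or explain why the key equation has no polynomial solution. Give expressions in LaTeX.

s_k = \frac{k \left(- k - 1\right)}{6 \left(k + 3\right) \left(k + 4\right)}

The ratio is (k + 2)*(k + 3)/((k + 1)*(k + 6)).
A = k + 3, B = k + 6, C = k + 1.
Solve (k + 3)·f(k+1) − (k + 5)·f(k) = k + 1.
Degrees (1,1,1) ⇒ d ≤ 2.
A polynomial solution: f(k) = k*(k + 1)/6.
Certificate R = B(k−1)f/C = k*(k + 5)/6 gives s_k = k*(-k - 1)/(6*(k + 3)*(k + 4)).
Δs = (-k - 1)/(k**3 + 12*k**2 + 47*k + 60), as required.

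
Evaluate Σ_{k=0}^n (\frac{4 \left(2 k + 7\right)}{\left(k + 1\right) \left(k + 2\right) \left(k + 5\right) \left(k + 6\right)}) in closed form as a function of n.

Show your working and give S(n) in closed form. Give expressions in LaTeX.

Compute t_(k+1)/t_k: get (k + 1)*(k + 5)*(2*k + 9)/((k + 3)*(k + 7)*(2*k + 7)).
Gosper form: A/B · C(k+1)/C(k) with A=k + 1, B=k + 7, C=k**3 + 21*k**2/2 + 73*k/2 + 42.
Set up (k + 1)·f(k+1) − (k + 6)·f(k) − (k**3 + 21*k**2/2 + 73*k/2 + 42) = 0.
deg f ≤ 5 (via 1,1,3).
Match coefficients ⇒ f(k) = k*(k + 2)*(k + 3)*(k + 4)*(k + 6)/10.
Get s_k = R·t_k = 4*k*(k + 6)/(5*(k**2 + 6*k + 5)) with R(k) = B(k−1)f(k)/C(k) = k*(k + 2)*(k + 6)**2/(5*(2*k + 7)).
Verify: 4*(2*k + 7)/(k**4 + 14*k**3 + 65*k**2 + 112*k + 60) matches t_k.
Telescope: S(n) = s_(n+1) − s_(0) = 4*(n**2 + 8*n + 7)/(5*(n**2 + 8*n + 12)) − (0) = 4*(n**2 + 8*n + 7)/(5*(n**2 + 8*n + 12)).

S(n) = \frac{4 \left(n^{2} + 8 n + 7\right)}{5 \left(n^{2} + 8 n + 12\right)}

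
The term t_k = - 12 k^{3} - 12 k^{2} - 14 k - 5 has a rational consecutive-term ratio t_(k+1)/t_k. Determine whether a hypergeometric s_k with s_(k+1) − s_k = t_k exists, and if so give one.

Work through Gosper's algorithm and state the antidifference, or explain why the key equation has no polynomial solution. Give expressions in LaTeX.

s_k = k^{2} \left(- 3 k^{2} + 2 k - 4\right)

r(k) = (12*k**3 + 48*k**2 + 74*k + 43)/(12*k**3 + 12*k**2 + 14*k + 5) after simplifying.
Factor: A=1; B=1; C=k**3 + k**2 + 7*k/6 + 5/12.
Key eq: (1)·f(k+1) = (1)·f(k) + (k**3 + k**2 + 7*k/6 + 5/12).
Bound: deg f ≤ 4.
Coefficient equations give f(k) = k**2*(3*k**2 - 2*k + 4)/12.
Certificate R = B(k−1)f/C = k**2*(3*k**2 - 2*k + 4)/(12*k**3 + 12*k**2 + 14*k + 5) gives s_k = k**2*(-3*k**2 + 2*k - 4).
Check: Δs_k = -12*k**3 - 12*k**2 - 14*k - 5. ✓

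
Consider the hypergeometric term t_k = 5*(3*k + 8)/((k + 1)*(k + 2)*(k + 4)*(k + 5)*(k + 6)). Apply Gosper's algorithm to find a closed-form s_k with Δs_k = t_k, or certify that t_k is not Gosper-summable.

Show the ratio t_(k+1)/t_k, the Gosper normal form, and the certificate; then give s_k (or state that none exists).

Step 1: r(k) = (k + 1)*(k + 4)*(3*k + 11)/((k + 3)*(k + 7)*(3*k + 8)).
Factor: A=k + 1; B=k + 7; C=k**2 + 17*k/3 + 8.
Set up (k + 1)·f(k+1) − (k + 6)·f(k) − (k**2 + 17*k/3 + 8) = 0.
Bound: deg f ≤ 5.
Solve for f: f(k) = k*(k + 2)*(k + 3)*(k**2 + 10*k + 29)/60 (degree 5 ≤ 5).
Then R = B(k−1)f/C = k*(k + 2)*(k + 6)*(k**2 + 10*k + 29)/(20*(3*k + 8)), so s_k = R(k)·t_k = k*(k**2 + 10*k + 29)/(4*(k**3 + 10*k**2 + 29*k + 20)).
Check: Δs_k = 5*(3*k + 8)/(k**5 + 18*k**4 + 121*k**3 + 372*k**2 + 508*k + 240). ✓

s_k = k*(k**2 + 10*k + 29)/(4*(k**3 + 10*k**2 + 29*k + 20))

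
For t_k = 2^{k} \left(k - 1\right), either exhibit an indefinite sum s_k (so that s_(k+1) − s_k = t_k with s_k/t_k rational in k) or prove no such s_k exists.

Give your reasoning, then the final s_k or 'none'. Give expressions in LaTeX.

s_k = 2^{k} \left(k - 3\right)

t_(k+1)/t_k = 2*k/(k - 1).
Factor: A=2; B=1; C=k - 1.
f must satisfy (2)·f(k+1) − (1)·f(k) = k - 1.
From deg A=0, deg B=0, deg C=1: d=1.
Match coefficients ⇒ f(k) = k - 3.
So s_k = (B(k−1)f/C)·t_k = ((k - 3)/(k - 1))·t_k = 2**k*(k - 3).
Verify: 2**k*(k - 1) matches t_k.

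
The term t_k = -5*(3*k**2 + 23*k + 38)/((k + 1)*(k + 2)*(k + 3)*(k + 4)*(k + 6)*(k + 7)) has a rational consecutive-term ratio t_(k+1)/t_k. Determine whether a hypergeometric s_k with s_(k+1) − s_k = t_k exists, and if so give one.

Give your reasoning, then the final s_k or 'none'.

Ratio r(k) = (k + 1)*(k + 6)*(23*k + 3*(k + 1)**2 + 61)/((k + 5)*(k + 8)*(3*k**2 + 23*k + 38)).
Normal form (A,B,C) = (k + 1, k + 8, k**3 + 38*k**2/3 + 51*k + 190/3).
Solve (k + 1)·f(k+1) − (k + 7)·f(k) = k**3 + 38*k**2/3 + 51*k + 190/3.
Degrees (1,1,3) ⇒ d ≤ 6.
Match coefficients ⇒ f(k) = k*(k + 2)*(k + 4)*(k + 5)*(k**2 + 10*k + 27)/54.
Get s_k = R·t_k = 5*k*(-k**2 - 10*k - 27)/(18*(k**3 + 10*k**2 + 27*k + 18)) with R(k) = B(k−1)f(k)/C(k) = k*(k + 2)*(k + 4)*(k + 7)*(k**2 + 10*k + 27)/(18*(3*k**2 + 23*k + 38)).
s_(k+1) − s_k = 5*(-3*k**2 - 23*k - 38)/(k**6 + 23*k**5 + 207*k**4 + 925*k**3 + 2144*k**2 + 2412*k + 1008) = t_k.

s_k = 5*k*(-k**2 - 10*k - 27)/(18*(k**3 + 10*k**2 + 27*k + 18))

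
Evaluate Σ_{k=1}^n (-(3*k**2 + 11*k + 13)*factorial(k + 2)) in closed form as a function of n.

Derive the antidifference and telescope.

S(n) = -3*n*factorial(n + 3) - 5*factorial(n + 3) + 30

Step 1: r(k) = (k + 3)*(11*k + 3*(k + 1)**2 + 24)/(3*k**2 + 11*k + 13).
A = k + 3, B = 1, C = k**2 + 11*k/3 + 13/3.
Need (k + 3)·f(k+1) − (1)·f(k) = k**2 + 11*k/3 + 13/3.
From deg A=1, deg B=0, deg C=2: d=1.
Match coefficients ⇒ f(k) = (3*k + 2)/3.
Certificate R = B(k−1)f/C = (3*k + 2)/(3*k**2 + 11*k + 13) gives s_k = -(3*k + 2)*factorial(k + 2).
Check: Δs_k = -(3*k**2 + 11*k + 13)*factorial(k + 2). ✓
Evaluate: s_(n+1) = -(3*n + 5)*factorial(n + 3); subtract s_(1) = -30 ⇒ S(n) = -3*n*factorial(n + 3) - 5*factorial(n + 3) + 30.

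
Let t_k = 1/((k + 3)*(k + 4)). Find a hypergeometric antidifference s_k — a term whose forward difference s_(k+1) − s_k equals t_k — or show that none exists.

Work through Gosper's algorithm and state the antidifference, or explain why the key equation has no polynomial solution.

s_k = k/(3*(k + 3))

The ratio is (k + 3)/(k + 5).
Gosper form: A/B · C(k+1)/C(k) with A=k + 3, B=k + 5, C=1.
Solve (k + 3)·f(k+1) − (k + 4)·f(k) = 1.
d = 1 from the (1,1,0) case.
Solving with deg f ≤ 1: f(k) = k/3.
R(k) = B(k−1)·f(k)/C(k) = k*(k + 4)/3; s_k = R·t_k = k/(3*(k + 3)).
Verify: 1/(k**2 + 7*k + 12) matches t_k.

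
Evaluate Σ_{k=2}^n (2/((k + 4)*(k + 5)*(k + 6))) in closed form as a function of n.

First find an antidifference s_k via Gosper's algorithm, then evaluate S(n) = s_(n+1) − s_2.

r(k) = (k + 4)/(k + 7) after simplifying.
Gosper form: A/B · C(k+1)/C(k) with A=k + 4, B=k + 7, C=1.
Solve (k + 4)·f(k+1) − (k + 6)·f(k) = 1.
d = 2 from the (1,1,0) case.
Solving with deg f ≤ 2: f(k) = k*(k + 9)/40.
Certificate R = B(k−1)f/C = k*(k + 6)*(k + 9)/40 gives s_k = k*(k + 9)/(20*(k + 4)*(k + 5)).
Verify: 2/(k**3 + 15*k**2 + 74*k + 120) matches t_k.
Telescope: S(n) = s_(n+1) − s_(2) = (n**2 + 11*n + 10)/(20*(n**2 + 11*n + 30)) − (11/420) = (n**2 + 11*n - 12)/(42*(n**2 + 11*n + 30)).

S(n) = (n**2 + 11*n - 12)/(42*(n**2 + 11*n + 30))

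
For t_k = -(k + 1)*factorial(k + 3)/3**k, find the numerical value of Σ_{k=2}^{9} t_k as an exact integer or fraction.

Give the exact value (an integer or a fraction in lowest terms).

Σ = -25622360/81

t_(k+1)/t_k = (k + 2)*(k + 4)/(3*(k + 1)).
Factor: A=k/3 + 4/3; B=1; C=k + 1.
f must satisfy (k/3 + 4/3)·f(k+1) − (1)·f(k) = k + 1.
deg f ≤ 0 (via 1,0,1).
Solve for f: f(k) = 3 (degree 0 ≤ 0).
Certificate R = B(k−1)f/C = 3/(k + 1) gives s_k = -3**(1 - k)*factorial(k + 3).
s_(k+1) − s_k = -(k + 1)*factorial(k + 3)/3**k = t_k.
Evaluate s at k=10 and k=2: -25625600/81 and -40; difference -25622360/81.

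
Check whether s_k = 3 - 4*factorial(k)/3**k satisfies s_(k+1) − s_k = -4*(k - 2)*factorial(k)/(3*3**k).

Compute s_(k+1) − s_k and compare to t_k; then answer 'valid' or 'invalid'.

s_(k+1) = (9*3**k - 4*k*factorial(k) - 4*factorial(k))/(3*3**k)
s_(k+1) − s_k = -4*(k - 2)*factorial(k)/(3*3**k)
(s_(k+1) − s_k) − t_k = 0

valid (s_(k+1) − s_k reduces to t_k)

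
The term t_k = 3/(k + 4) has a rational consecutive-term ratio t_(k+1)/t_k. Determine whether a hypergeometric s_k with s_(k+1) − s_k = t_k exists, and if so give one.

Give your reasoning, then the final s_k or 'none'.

Step 1: r(k) = (k + 4)/(k + 5).
Normal form (A,B,C) = (k + 4, k + 5, 1).
f must satisfy (k + 4)·f(k+1) − (k + 4)·f(k) = 1.
Degrees (1,1,0) ⇒ d ≤ 0.
f = c0 ⇒ A·f(k+1) − B(k−1)·f(k) − C = -1. The system {-1 = 0} is inconsistent; no antidifference.

no hypergeometric antidifference exists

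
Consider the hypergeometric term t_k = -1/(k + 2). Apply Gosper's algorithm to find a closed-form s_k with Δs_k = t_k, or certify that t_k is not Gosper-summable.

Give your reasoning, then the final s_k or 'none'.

none (Gosper's algorithm certifies no s_k)

Ratio r(k) = (k + 2)/(k + 3).
Normal form (A,B,C) = (k + 2, k + 3, 1).
Solve (k + 2)·f(k+1) − (k + 2)·f(k) = 1.
d = 0 from the (1,1,0) case.
Generic f = c0 gives residual -1; -1 = 0 cannot hold, so t_k is not Gosper-summable.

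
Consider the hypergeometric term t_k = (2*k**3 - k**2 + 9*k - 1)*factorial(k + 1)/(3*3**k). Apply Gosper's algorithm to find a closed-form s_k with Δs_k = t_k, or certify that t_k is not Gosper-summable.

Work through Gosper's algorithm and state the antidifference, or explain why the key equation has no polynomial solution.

s_k = (2*k**2 - 3*k - 1)*factorial(k + 1)/3**k

Step 1: r(k) = (k + 2)*(9*k + 2*(k + 1)**3 - (k + 1)**2 + 8)/(3*(2*k**3 - k**2 + 9*k - 1)).
Normal form (A,B,C) = (k/3 + 2/3, 1, k**3 - k**2/2 + 9*k/2 - 1/2).
Key eq: (k/3 + 2/3)·f(k+1) = (1)·f(k) + (k**3 - k**2/2 + 9*k/2 - 1/2).
Bound: deg f ≤ 2.
A polynomial solution: f(k) = 3*(2*k**2 - 3*k - 1)/2.
R(k) = B(k−1)·f(k)/C(k) = 3*(2*k**2 - 3*k - 1)/(2*k**3 - k**2 + 9*k - 1); s_k = R·t_k = (2*k**2 - 3*k - 1)*factorial(k + 1)/3**k.
Check: Δs_k = (2*k**3 - k**2 + 9*k - 1)*factorial(k + 1)/(3*3**k). ✓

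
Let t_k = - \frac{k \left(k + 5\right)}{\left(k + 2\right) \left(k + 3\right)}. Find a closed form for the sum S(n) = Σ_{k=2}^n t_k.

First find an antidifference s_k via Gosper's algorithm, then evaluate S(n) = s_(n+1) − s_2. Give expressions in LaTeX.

t_(k+1)/t_k = (k + 1)*(k + 2)*(k + 6)/(k*(k + 4)*(k + 5)).
So A=k + 2 and B=k + 4, with C=k**2 + 5*k.
f must satisfy (k + 2)·f(k+1) − (k + 3)·f(k) = k**2 + 5*k.
deg f ≤ 2 (via 1,1,2).
Solving with deg f ≤ 2: f(k) = k*(k - 1).
R(k) = B(k−1)·f(k)/C(k) = (k - 1)*(k + 3)/(k + 5); s_k = R·t_k = k*(1 - k)/(k + 2).
s_(k+1) − s_k = k*(-k - 5)/(k**2 + 5*k + 6) = t_k.
Σ_(k=2)^n t_k = s_(n+1) − s_(2) = (n*(-n - 1)/(n + 3)) − (-1/2), i.e. (-2*n**2 - n + 3)/(2*(n + 3)).

S(n) = \frac{- 2 n^{2} - n + 3}{2 \left(n + 3\right)}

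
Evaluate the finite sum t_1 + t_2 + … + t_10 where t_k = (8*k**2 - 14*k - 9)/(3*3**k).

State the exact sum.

Σ = -59198/59049

The ratio is (8*k**2 + 2*k - 15)/(3*(8*k**2 - 14*k - 9)).
So A=1/3 and B=1, with C=k**2 - 7*k/4 - 9/8.
f must satisfy (1/3)·f(k+1) − (1)·f(k) = k**2 - 7*k/4 - 9/8.
Bound: deg f ≤ 2.
A polynomial solution: f(k) = -3*(4*k**2 - 3*k - 4)/8.
So s_k = (B(k−1)f/C)·t_k = (-3*(4*k**2 - 3*k - 4)/((2*k + 1)*(4*k - 9)))·t_k = (-4*k**2 + 3*k + 4)/3**k.
Verify: (8*k**2 - 14*k - 9)/(3*3**k) matches t_k.
Σ_(k=1)^(10) t_k = s_(11) − s_(1) = -149/59049 − (1) = -59198/59049.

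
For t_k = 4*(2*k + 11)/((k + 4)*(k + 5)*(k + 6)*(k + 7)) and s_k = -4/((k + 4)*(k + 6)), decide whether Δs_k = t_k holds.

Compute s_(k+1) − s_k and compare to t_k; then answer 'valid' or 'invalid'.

s_(k+1) = -4/((k + 5)*(k + 7))
s_(k+1) − s_k = 4*(2*k + 11)/(k**4 + 22*k**3 + 179*k**2 + 638*k + 840)
(s_(k+1) − s_k) − t_k = 0

valid; difference matches t_k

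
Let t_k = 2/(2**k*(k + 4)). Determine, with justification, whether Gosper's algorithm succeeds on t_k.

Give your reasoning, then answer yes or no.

No; the degree bound rules out any f.

t_(k+1)/t_k = (k + 4)/(2*(k + 5)).
Take A(k)=k/2 + 2, B(k)=k + 5, C(k)=1.
Set up (k/2 + 2)·f(k+1) − (k + 4)·f(k) − (1) = 0.
Bound: deg f ≤ -1.
d = -1 < 0 ⇒ no nonzero polynomial f; not summable.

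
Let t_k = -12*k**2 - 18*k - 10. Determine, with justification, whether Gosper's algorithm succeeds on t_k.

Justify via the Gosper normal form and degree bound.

Yes. s_k = k*(-4*k**2 - 3*k - 3).

The ratio is (6*k**2 + 21*k + 20)/(6*k**2 + 9*k + 5).
Normal form (A,B,C) = (1, 1, k**2 + 3*k/2 + 5/6).
Solve (1)·f(k+1) − (1)·f(k) = k**2 + 3*k/2 + 5/6.
Degrees (0,0,2) ⇒ d ≤ 3.
Match coefficients ⇒ f(k) = k*(4*k**2 + 3*k + 3)/12.
So s_k = (B(k−1)f/C)·t_k = (k*(4*k**2 + 3*k + 3)/(2*(6*k**2 + 9*k + 5)))·t_k = k*(-4*k**2 - 3*k - 3).
Check: Δs_k = -12*k**2 - 18*k - 10. ✓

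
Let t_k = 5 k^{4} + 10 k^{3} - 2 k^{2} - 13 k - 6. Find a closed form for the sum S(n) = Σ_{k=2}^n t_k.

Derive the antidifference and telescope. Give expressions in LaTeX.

The ratio is (5*k**4 + 30*k**3 + 58*k**2 + 33*k - 6)/(5*k**4 + 10*k**3 - 2*k**2 - 13*k - 6).
So A=1 and B=1, with C=k**4 + 2*k**3 - 2*k**2/5 - 13*k/5 - 6/5.
Need (1)·f(k+1) − (1)·f(k) = k**4 + 2*k**3 - 2*k**2/5 - 13*k/5 - 6/5.
Degrees (0,0,4) ⇒ d ≤ 5.
Solving with deg f ≤ 5: f(k) = k**2*(k + 1)*(k**2 - k - 3)/5.
Certificate R = B(k−1)f/C = k**2*(k**2 - k - 3)/(5*k**3 + 5*k**2 - 7*k - 6) gives s_k = k**2*(k**3 - 4*k - 3).
Check: Δs_k = 5*k**4 + 10*k**3 - 2*k**2 - 13*k - 6. ✓
Telescope: S(n) = s_(n+1) − s_(2) = n**5 + 5*n**4 + 6*n**3 - 5*n**2 - 13*n - 6 − (-12) = n**5 + 5*n**4 + 6*n**3 - 5*n**2 - 13*n + 6.

S(n) = n^{5} + 5 n^{4} + 6 n^{3} - 5 n^{2} - 13 n + 6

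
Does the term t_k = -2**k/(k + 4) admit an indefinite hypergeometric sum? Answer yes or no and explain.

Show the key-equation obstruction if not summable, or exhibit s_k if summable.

No — key equation has no polynomial f.

r(k) = 2*(k + 4)/(k + 5) after simplifying.
Take A(k)=2*k + 8, B(k)=k + 5, C(k)=1.
Need (2*k + 8)·f(k+1) − (k + 4)·f(k) = 1.
d = -1 from the (1,1,0) case.
Bound -1 < 0, so the key equation has no polynomial solution.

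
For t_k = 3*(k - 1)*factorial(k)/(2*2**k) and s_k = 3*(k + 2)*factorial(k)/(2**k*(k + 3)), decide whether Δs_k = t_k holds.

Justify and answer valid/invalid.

s_(k+1) = 3*(k + 3)*factorial(k + 1)/(2*2**k*(k + 4))
s_(k+1) − s_k = 3*(k**3 + 5*k**2 + 3*k - 7)*factorial(k)/(2*2**k*(k + 3)*(k + 4))
(s_(k+1) − s_k) − t_k = -3*(k**2 + 2*k - 5)*factorial(k)/(2*2**k*(k + 3)*(k + 4))

Invalid: residual -3*(k**2 + 2*k - 5)*factorial(k)/(2*2**k*(k + 3)*(k + 4)) ≠ 0.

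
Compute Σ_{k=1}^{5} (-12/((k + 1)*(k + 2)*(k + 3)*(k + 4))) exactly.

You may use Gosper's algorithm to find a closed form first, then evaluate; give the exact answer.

Σ = -10/63

Step 1: r(k) = (k + 1)/(k + 5).
So A=k + 1 and B=k + 5, with C=1.
Solve (k + 1)·f(k+1) − (k + 4)·f(k) = 1.
deg f ≤ 3 (via 1,1,0).
Solve for f: f(k) = k*(k**2 + 6*k + 11)/18 (degree 3 ≤ 3).
R(k) = B(k−1)·f(k)/C(k) = k*(k + 4)*(k**2 + 6*k + 11)/18; s_k = R·t_k = 2*k*(-k**2 - 6*k - 11)/(3*(k + 1)*(k + 2)*(k + 3)).
Δs = -12/(k**4 + 10*k**3 + 35*k**2 + 50*k + 24), as required.
Sum = s_(6) − s_(1); s_(6) = -83/126, s_(1) = -1/2 ⇒ -10/63.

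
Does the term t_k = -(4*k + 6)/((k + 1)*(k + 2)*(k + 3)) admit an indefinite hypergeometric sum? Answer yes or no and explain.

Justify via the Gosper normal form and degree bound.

r(k) = (k + 1)*(2*k + 5)/((k + 4)*(2*k + 3)) after simplifying.
Normal form (A,B,C) = (k + 1, k + 4, k + 3/2).
Set up (k + 1)·f(k+1) − (k + 3)·f(k) − (k + 3/2) = 0.
deg f ≤ 2 (via 1,1,1).
Solve for f: f(k) = k*(5*k + 7)/8 (degree 2 ≤ 2).
R(k) = B(k−1)·f(k)/C(k) = k*(k + 3)*(5*k + 7)/(4*(2*k + 3)); s_k = R·t_k = -k*(5*k + 7)/(2*(k + 1)*(k + 2)).
Check: Δs_k = 2*(-2*k - 3)/(k**3 + 6*k**2 + 11*k + 6). ✓

Yes. s_k = -k*(5*k + 7)/(2*(k + 1)*(k + 2)).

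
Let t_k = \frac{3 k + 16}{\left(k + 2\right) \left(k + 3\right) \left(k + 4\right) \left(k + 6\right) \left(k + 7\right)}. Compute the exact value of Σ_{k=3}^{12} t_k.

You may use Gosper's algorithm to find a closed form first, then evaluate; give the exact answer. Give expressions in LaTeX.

Step 1: r(k) = (k + 2)*(k + 6)*(3*k + 19)/((k + 5)*(k + 8)*(3*k + 16)).
So A=k + 2 and B=k + 8, with C=k**2 + 31*k/3 + 80/3.
Need (k + 2)·f(k+1) − (k + 7)·f(k) = k**2 + 31*k/3 + 80/3.
Degrees (1,1,2) ⇒ d ≤ 5.
Coefficient equations give f(k) = k*(k + 4)*(k + 5)*(k**2 + 11*k + 36)/108.
So s_k = (B(k−1)f/C)·t_k = (k*(k + 4)*(k + 7)*(k**2 + 11*k + 36)/(36*(3*k + 16)))·t_k = k*(k**2 + 11*k + 36)/(36*(k**3 + 11*k**2 + 36*k + 36)).
s_(k+1) − s_k = (3*k + 16)/(k**5 + 22*k**4 + 185*k**3 + 740*k**2 + 1404*k + 1008) = t_k.
Evaluate s at k=13 and k=3: 377/13680 and 13/540; difference 143/41040.

Σ = 143/41040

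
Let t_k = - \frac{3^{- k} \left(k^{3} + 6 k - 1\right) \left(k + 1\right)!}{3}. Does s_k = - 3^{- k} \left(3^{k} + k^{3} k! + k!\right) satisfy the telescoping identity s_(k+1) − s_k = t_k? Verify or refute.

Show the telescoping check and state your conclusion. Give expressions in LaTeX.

valid; difference matches t_k

s_(k+1) = -(3*3**k + k**4*factorial(k) + 4*k**3*factorial(k) + 6*k**2*factorial(k) + 5*k*factorial(k) + 2*factorial(k))/(3*3**k)
s_(k+1) − s_k = -(k**3 + 6*k - 1)*factorial(k + 1)/(3*3**k)
(s_(k+1) − s_k) − t_k = 0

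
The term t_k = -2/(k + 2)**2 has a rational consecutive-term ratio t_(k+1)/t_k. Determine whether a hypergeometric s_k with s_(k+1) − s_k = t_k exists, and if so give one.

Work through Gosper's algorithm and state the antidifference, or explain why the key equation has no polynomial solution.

Step 1: r(k) = (k + 2)**2/(k + 3)**2.
A = k**2 + 4*k + 4, B = k**2 + 6*k + 9, C = 1.
Need (k**2 + 4*k + 4)·f(k+1) − (k**2 + 4*k + 4)·f(k) = 1.
Bound: deg f ≤ 0.
Write f(k) = c0. Then LHS − RHS = -1, requiring -1 = 0: contradictory. No certificate.

none (Gosper's algorithm certifies no s_k)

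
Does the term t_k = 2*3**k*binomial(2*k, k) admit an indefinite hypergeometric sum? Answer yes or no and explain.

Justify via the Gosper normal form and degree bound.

Step 1: r(k) = 6*(2*k + 1)/(k + 1).
So A=12*k + 6 and B=k + 1, with C=1.
f must satisfy (12*k + 6)·f(k+1) − (k)·f(k) = 1.
From deg A=1, deg B=1, deg C=0: d=-1.
Bound -1 < 0, so the key equation has no polynomial solution.

No — key equation has no polynomial f.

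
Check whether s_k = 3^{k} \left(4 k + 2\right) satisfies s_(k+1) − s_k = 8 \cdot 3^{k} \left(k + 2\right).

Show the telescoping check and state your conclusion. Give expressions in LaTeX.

valid (s_(k+1) − s_k reduces to t_k)

s_(k+1) = 3**(k + 1)*(4*k + 6)
s_(k+1) − s_k = 8*3**k*(k + 2)
(s_(k+1) − s_k) − t_k = 0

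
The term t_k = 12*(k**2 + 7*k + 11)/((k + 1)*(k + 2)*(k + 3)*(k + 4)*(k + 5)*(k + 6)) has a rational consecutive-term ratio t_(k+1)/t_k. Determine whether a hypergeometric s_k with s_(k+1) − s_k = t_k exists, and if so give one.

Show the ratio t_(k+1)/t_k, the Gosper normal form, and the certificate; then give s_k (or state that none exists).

s_k = 4*k*(k**2 + 9*k + 23)/(15*(k**3 + 9*k**2 + 23*k + 15))

r(k) = (k + 1)*(7*k + (k + 1)**2 + 18)/((k + 7)*(k**2 + 7*k + 11)) after simplifying.
Gosper form: A/B · C(k+1)/C(k) with A=k + 1, B=k + 7, C=k**2 + 7*k + 11.
Key eq: (k + 1)·f(k+1) = (k + 6)·f(k) + (k**2 + 7*k + 11).
Degrees (1,1,2) ⇒ d ≤ 5.
Coefficient equations give f(k) = k*(k + 2)*(k + 4)*(k**2 + 9*k + 23)/45.
Certificate R = B(k−1)f/C = k*(k + 2)*(k + 4)*(k + 6)*(k**2 + 9*k + 23)/(45*(k**2 + 7*k + 11)) gives s_k = 4*k*(k**2 + 9*k + 23)/(15*(k**3 + 9*k**2 + 23*k + 15)).
Check: Δs_k = 12*(k**2 + 7*k + 11)/(k**6 + 21*k**5 + 175*k**4 + 735*k**3 + 1624*k**2 + 1764*k + 720). ✓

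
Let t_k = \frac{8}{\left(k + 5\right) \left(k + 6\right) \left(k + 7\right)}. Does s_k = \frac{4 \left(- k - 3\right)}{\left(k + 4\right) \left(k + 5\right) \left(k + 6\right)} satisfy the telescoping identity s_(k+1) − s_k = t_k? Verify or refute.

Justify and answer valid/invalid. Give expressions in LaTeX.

s_(k+1) = 4*(-k - 4)/((k + 5)*(k + 6)*(k + 7))
s_(k+1) − s_k = 4*(2*k + 5)/(k**4 + 22*k**3 + 179*k**2 + 638*k + 840)
(s_(k+1) − s_k) − t_k = -12/(k**4 + 22*k**3 + 179*k**2 + 638*k + 840)

Invalid: residual - \frac{12}{k^{4} + 22 k^{3} + 179 k^{2} + 638 k + 840} ≠ 0.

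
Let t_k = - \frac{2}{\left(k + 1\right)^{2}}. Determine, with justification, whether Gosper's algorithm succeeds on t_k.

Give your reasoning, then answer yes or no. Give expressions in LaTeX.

No. Not Gosper-summable.

t_(k+1)/t_k = (k + 1)**2/(k + 2)**2.
So A=k**2 + 2*k + 1 and B=k**2 + 4*k + 4, with C=1.
Need (k**2 + 2*k + 1)·f(k+1) − (k**2 + 2*k + 1)·f(k) = 1.
Degrees (2,2,0) ⇒ d ≤ 0.
Generic f = c0 gives residual -1; -1 = 0 cannot hold, so t_k is not Gosper-summable.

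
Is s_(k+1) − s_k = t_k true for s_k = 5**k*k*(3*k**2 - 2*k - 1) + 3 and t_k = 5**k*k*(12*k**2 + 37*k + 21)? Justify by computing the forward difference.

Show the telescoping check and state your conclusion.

s_(k+1) = -5**(k + 1)*(k + 1)*(2*k - 3*(k + 1)**2 + 3) + 3
s_(k+1) − s_k = 5**k*k*(12*k**2 + 37*k + 21)
(s_(k+1) − s_k) − t_k = 0

valid (s_(k+1) − s_k reduces to t_k)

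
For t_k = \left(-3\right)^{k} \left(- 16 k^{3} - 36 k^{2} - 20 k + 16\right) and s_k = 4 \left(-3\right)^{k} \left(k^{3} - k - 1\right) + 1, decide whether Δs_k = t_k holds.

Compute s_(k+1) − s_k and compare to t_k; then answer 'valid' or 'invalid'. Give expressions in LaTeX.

valid; difference matches t_k

s_(k+1) = 12*(-3)**k*(k - (k + 1)**3 + 2) + 1
s_(k+1) − s_k = 4*(-3)**k*(-k**3 + 4*k - 3*(k + 1)**3 + 7)
(s_(k+1) − s_k) − t_k = 0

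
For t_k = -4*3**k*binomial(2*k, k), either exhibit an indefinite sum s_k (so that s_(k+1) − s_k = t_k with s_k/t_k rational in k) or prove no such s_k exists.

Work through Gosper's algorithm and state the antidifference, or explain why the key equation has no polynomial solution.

none — t_k is not Gosper-summable

The ratio is 6*(2*k + 1)/(k + 1).
Factor: A=12*k + 6; B=k + 1; C=1.
Set up (12*k + 6)·f(k+1) − (k)·f(k) − (1) = 0.
From deg A=1, deg B=1, deg C=0: d=-1.
Negative degree bound (-1): no f exists, t_k not Gosper-summable.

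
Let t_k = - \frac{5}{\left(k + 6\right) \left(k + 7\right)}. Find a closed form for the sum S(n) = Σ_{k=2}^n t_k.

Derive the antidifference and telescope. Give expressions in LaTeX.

S(n) = \frac{5 \left(1 - n\right)}{8 \left(n + 7\right)}

The ratio is (k + 6)/(k + 8).
Normal form (A,B,C) = (k + 6, k + 8, 1).
Key eq: (k + 6)·f(k+1) = (k + 7)·f(k) + (1).
From deg A=1, deg B=1, deg C=0: d=1.
A polynomial solution: f(k) = k/6.
R(k) = B(k−1)·f(k)/C(k) = k*(k + 7)/6; s_k = R·t_k = -5*k/(6*k + 36).
Verify: -5/(k**2 + 13*k + 42) matches t_k.
s_(n+1) = 5*(-n - 1)/(6*(n + 7)) and s_(2) = -5/24, so S(n) = 5*(1 - n)/(8*(n + 7)).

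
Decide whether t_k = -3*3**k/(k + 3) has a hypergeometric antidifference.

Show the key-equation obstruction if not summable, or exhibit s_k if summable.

Step 1: r(k) = 3*(k + 3)/(k + 4).
Normal form (A,B,C) = (3*k + 9, k + 4, 1).
Key eq: (3*k + 9)·f(k+1) = (k + 3)·f(k) + (1).
deg f ≤ -1 (via 1,1,0).
Negative degree bound (-1): no f exists, t_k not Gosper-summable.

No. Not Gosper-summable.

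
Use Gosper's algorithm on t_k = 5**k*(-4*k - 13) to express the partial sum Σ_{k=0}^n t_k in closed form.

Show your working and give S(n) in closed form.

S(n) = -5*5**n*n - 15*5**n + 2

r(k) = 5*(4*k + 17)/(4*k + 13) after simplifying.
Take A(k)=5, B(k)=1, C(k)=k + 13/4.
Set up (5)·f(k+1) − (1)·f(k) − (k + 13/4) = 0.
Degrees (0,0,1) ⇒ d ≤ 1.
Solving with deg f ≤ 1: f(k) = (k + 2)/4.
Get s_k = R·t_k = 5**k*(-k - 2) with R(k) = B(k−1)f(k)/C(k) = (k + 2)/(4*k + 13).
Check: Δs_k = 5**k*(-4*k - 13). ✓
Evaluate: s_(n+1) = 5**(n + 1)*(-n - 3); subtract s_(0) = -2 ⇒ S(n) = -5*5**n*n - 15*5**n + 2.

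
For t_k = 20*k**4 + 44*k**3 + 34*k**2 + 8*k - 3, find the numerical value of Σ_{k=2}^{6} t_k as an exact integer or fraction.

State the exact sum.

Σ = 68045

r(k) = (20*k**4 + 124*k**3 + 286*k**2 + 288*k + 103)/(20*k**4 + 44*k**3 + 34*k**2 + 8*k - 3) after simplifying.
Normal form (A,B,C) = (1, 1, k**4 + 11*k**3/5 + 17*k**2/10 + 2*k/5 - 3/20).
Set up (1)·f(k+1) − (1)·f(k) − (k**4 + 11*k**3/5 + 17*k**2/10 + 2*k/5 - 3/20) = 0.
Degrees (0,0,4) ⇒ d ≤ 5.
A polynomial solution: f(k) = k*(4*k**4 + k**3 - 4*k**2 - 2*k - 2)/20.
R(k) = B(k−1)·f(k)/C(k) = k*(4*k**4 + k**3 - 4*k**2 - 2*k - 2)/(20*k**4 + 44*k**3 + 34*k**2 + 8*k - 3); s_k = R·t_k = k*(4*k**4 + k**3 - 4*k**2 - 2*k - 2).
Verify: 20*k**4 + 44*k**3 + 34*k**2 + 8*k - 3 matches t_k.
Evaluate s at k=7 and k=2: 68145 and 100; difference 68045.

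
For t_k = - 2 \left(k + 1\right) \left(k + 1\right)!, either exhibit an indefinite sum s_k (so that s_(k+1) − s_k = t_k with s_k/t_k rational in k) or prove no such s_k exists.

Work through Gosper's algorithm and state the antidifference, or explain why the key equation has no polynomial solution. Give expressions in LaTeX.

Compute t_(k+1)/t_k: get (k + 2)**2/(k + 1).
Gosper form: A/B · C(k+1)/C(k) with A=k + 2, B=1, C=k + 1.
Set up (k + 2)·f(k+1) − (1)·f(k) − (k + 1) = 0.
d = 0 from the (1,0,1) case.
Match coefficients ⇒ f(k) = 1.
Get s_k = R·t_k = -2*factorial(k + 1) with R(k) = B(k−1)f(k)/C(k) = 1/(k + 1).
Verify: -2*(k + 1)*factorial(k + 1) matches t_k.

s_k = - 2 \left(k + 1\right)!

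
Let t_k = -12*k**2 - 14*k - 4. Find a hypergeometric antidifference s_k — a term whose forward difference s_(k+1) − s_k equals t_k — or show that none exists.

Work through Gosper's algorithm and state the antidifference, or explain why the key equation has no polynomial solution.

r(k) = (6*k**2 + 19*k + 15)/(6*k**2 + 7*k + 2) after simplifying.
Factor: A=1; B=1; C=k**2 + 7*k/6 + 1/3.
Need (1)·f(k+1) − (1)·f(k) = k**2 + 7*k/6 + 1/3.
Degrees (0,0,2) ⇒ d ≤ 3.
Solve for f: f(k) = k*(4*k**2 + k - 1)/12 (degree 3 ≤ 3).
R(k) = B(k−1)·f(k)/C(k) = k*(4*k**2 + k - 1)/(2*(2*k + 1)*(3*k + 2)); s_k = R·t_k = k*(-4*k**2 - k + 1).
Δs = -12*k**2 - 14*k - 4, as required.

s_k = k*(-4*k**2 - k + 1)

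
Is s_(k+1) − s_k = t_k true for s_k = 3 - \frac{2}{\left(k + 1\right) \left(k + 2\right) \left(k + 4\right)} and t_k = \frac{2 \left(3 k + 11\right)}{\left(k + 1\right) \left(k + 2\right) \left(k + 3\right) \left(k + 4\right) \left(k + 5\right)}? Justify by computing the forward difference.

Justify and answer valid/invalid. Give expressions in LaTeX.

Valid: the claim telescopes to t_k.

s_(k+1) = 3 - 2/((k + 2)*(k + 3)*(k + 5))
s_(k+1) − s_k = 2*(3*k + 11)/(k**5 + 15*k**4 + 85*k**3 + 225*k**2 + 274*k + 120)
(s_(k+1) − s_k) − t_k = 0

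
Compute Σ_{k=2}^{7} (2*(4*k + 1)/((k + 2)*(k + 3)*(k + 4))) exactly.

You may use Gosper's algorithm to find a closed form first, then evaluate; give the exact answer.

Σ = 129/220

Ratio r(k) = (k + 2)*(4*k + 5)/((k + 5)*(4*k + 1)).
So A=k + 2 and B=k + 5, with C=k + 1/4.
Solve (k + 2)·f(k+1) − (k + 4)·f(k) = k + 1/4.
d = 2 from the (1,1,1) case.
Solving with deg f ≤ 2: f(k) = k*(3*k - 1)/16.
Then R = B(k−1)f/C = k*(k + 4)*(3*k - 1)/(4*(4*k + 1)), so s_k = R(k)·t_k = k*(3*k - 1)/(2*(k + 2)*(k + 3)).
Δs = 2*(4*k + 1)/(k**3 + 9*k**2 + 26*k + 24), as required.
Σ_(k=2)^(7) t_k = s_(8) − s_(2) = 46/55 − (1/4) = 129/220.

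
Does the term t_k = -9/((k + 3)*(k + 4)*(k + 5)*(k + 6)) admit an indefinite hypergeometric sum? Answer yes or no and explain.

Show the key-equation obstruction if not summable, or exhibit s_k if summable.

Ratio r(k) = (k + 3)/(k + 7).
A = k + 3, B = k + 7, C = 1.
Solve (k + 3)·f(k+1) − (k + 6)·f(k) = 1.
Bound: deg f ≤ 3.
Match coefficients ⇒ f(k) = k*(k**2 + 12*k + 47)/180.
Then R = B(k−1)f/C = k*(k + 6)*(k**2 + 12*k + 47)/180, so s_k = R(k)·t_k = k*(-k**2 - 12*k - 47)/(20*(k + 3)*(k + 4)*(k + 5)).
Check: Δs_k = -9/(k**4 + 18*k**3 + 119*k**2 + 342*k + 360). ✓

Yes. s_k = k*(-k**2 - 12*k - 47)/(20*(k + 3)*(k + 4)*(k + 5)).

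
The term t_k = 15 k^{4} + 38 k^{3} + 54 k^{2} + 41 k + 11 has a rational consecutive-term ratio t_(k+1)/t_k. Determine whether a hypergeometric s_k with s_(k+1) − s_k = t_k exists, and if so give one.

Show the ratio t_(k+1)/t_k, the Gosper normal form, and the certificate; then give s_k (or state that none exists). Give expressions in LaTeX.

t_(k+1)/t_k = (15*k**4 + 98*k**3 + 258*k**2 + 323*k + 159)/(15*k**4 + 38*k**3 + 54*k**2 + 41*k + 11).
So A=1 and B=1, with C=k**4 + 38*k**3/15 + 18*k**2/5 + 41*k/15 + 11/15.
f must satisfy (1)·f(k+1) − (1)·f(k) = k**4 + 38*k**3/15 + 18*k**2/5 + 41*k/15 + 11/15.
d = 5 from the (0,0,4) case.
Coefficient equations give f(k) = k*(3*k**4 + 2*k**3 + 4*k**2 + 3*k - 1)/15.
R(k) = B(k−1)·f(k)/C(k) = k*(3*k**4 + 2*k**3 + 4*k**2 + 3*k - 1)/(15*k**4 + 38*k**3 + 54*k**2 + 41*k + 11); s_k = R·t_k = k*(3*k**4 + 2*k**3 + 4*k**2 + 3*k - 1).
s_(k+1) − s_k = 15*k**4 + 38*k**3 + 54*k**2 + 41*k + 11 = t_k.

s_k = k \left(3 k^{4} + 2 k^{3} + 4 k^{2} + 3 k - 1\right)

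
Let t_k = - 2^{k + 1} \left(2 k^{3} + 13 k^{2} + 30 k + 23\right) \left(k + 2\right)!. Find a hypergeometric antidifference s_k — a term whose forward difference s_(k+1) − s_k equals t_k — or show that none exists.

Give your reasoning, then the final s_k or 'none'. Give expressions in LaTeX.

r(k) = 2*(2*k**4 + 25*k**3 + 119*k**2 + 254*k + 204)/(2*k**3 + 13*k**2 + 30*k + 23) after simplifying.
Gosper form: A/B · C(k+1)/C(k) with A=2*k + 6, B=1, C=k**3 + 13*k**2/2 + 15*k + 23/2.
Solve (2*k + 6)·f(k+1) − (1)·f(k) = k**3 + 13*k**2/2 + 15*k + 23/2.
d = 2 from the (1,0,3) case.
Solving with deg f ≤ 2: f(k) = (k + 1)**2/2.
Get s_k = R·t_k = -2**(k + 1)*(k + 1)**2*factorial(k + 2) with R(k) = B(k−1)f(k)/C(k) = (k + 1)**2/(2*k**3 + 13*k**2 + 30*k + 23).
Verify: -2**(k + 1)*(2*k**3 + 13*k**2 + 30*k + 23)*factorial(k + 2) matches t_k.

s_k = - 2^{k + 1} \left(k + 1\right)^{2} \left(k + 2\right)!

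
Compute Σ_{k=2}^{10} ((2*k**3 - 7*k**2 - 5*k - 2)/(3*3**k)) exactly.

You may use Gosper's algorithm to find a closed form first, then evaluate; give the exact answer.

Σ = -2200/2187

r(k) = (2*k**3 - k**2 - 13*k - 12)/(3*(2*k**3 - 7*k**2 - 5*k - 2)) after simplifying.
Factor: A=1/3; B=1; C=k**3 - 7*k**2/2 - 5*k/2 - 1.
Set up (1/3)·f(k+1) − (1)·f(k) − (k**3 - 7*k**2/2 - 5*k/2 - 1) = 0.
Degrees (0,0,3) ⇒ d ≤ 3.
Coefficient equations give f(k) = -3*(k**3 - 2*k**2 - 3*k - 3)/2.
Certificate R = B(k−1)f/C = -3*(k**3 - 2*k**2 - 3*k - 3)/(2*k**3 - 7*k**2 - 5*k - 2) gives s_k = (-k**3 + 2*k**2 + 3*k + 3)/3**k.
Check: Δs_k = (2*k**3 - 7*k**2 - 5*k - 2)/(3*3**k). ✓
Telescoping: Σ = s_(11) − s_(2) = -13/2187 − (1) = -2200/2187.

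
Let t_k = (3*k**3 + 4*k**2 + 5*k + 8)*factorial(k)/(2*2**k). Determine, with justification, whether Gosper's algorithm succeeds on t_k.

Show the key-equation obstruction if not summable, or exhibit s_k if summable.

Yes. s_k = (k - 1)*(3*k + 4)*factorial(k)/2**k.

r(k) = (3*k**4 + 16*k**3 + 35*k**2 + 42*k + 20)/(2*(3*k**3 + 4*k**2 + 5*k + 8)) after simplifying.
Gosper form: A/B · C(k+1)/C(k) with A=k/2 + 1/2, B=1, C=k**3 + 4*k**2/3 + 5*k/3 + 8/3.
Solve (k/2 + 1/2)·f(k+1) − (1)·f(k) = k**3 + 4*k**2/3 + 5*k/3 + 8/3.
From deg A=1, deg B=0, deg C=3: d=2.
Solving with deg f ≤ 2: f(k) = 2*(k - 1)*(3*k + 4)/3.
R(k) = B(k−1)·f(k)/C(k) = 2*(k - 1)*(3*k + 4)/(3*k**3 + 4*k**2 + 5*k + 8); s_k = R·t_k = (k - 1)*(3*k + 4)*factorial(k)/2**k.
Verify: (3*k**3 + 4*k**2 + 5*k + 8)*factorial(k)/(2*2**k) matches t_k.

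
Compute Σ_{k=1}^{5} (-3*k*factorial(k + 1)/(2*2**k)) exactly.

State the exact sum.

Σ = -933/4

r(k) = (k + 1)*(k + 2)/(2*k) after simplifying.
Factor: A=k/2 + 1; B=1; C=k.
Set up (k/2 + 1)·f(k+1) − (1)·f(k) − (k) = 0.
Degrees (1,0,1) ⇒ d ≤ 0.
Solve for f: f(k) = 2 (degree 0 ≤ 0).
R(k) = B(k−1)·f(k)/C(k) = 2/k; s_k = R·t_k = -3*factorial(k + 1)/2**k.
Δs = -3*k*factorial(k + 1)/(2*2**k), as required.
Evaluate s at k=6 and k=1: -945/4 and -3; difference -933/4.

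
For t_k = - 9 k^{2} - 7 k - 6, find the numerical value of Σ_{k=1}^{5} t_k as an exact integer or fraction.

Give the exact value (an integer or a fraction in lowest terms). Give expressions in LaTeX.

Compute t_(k+1)/t_k: get (9*k**2 + 25*k + 22)/(9*k**2 + 7*k + 6).
So A=1 and B=1, with C=k**2 + 7*k/9 + 2/3.
f must satisfy (1)·f(k+1) − (1)·f(k) = k**2 + 7*k/9 + 2/3.
Degrees (0,0,2) ⇒ d ≤ 3.
A polynomial solution: f(k) = k*(3*k**2 - k + 4)/9.
Certificate R = B(k−1)f/C = k*(3*k**2 - k + 4)/(9*k**2 + 7*k + 6) gives s_k = k*(-3*k**2 + k - 4).
Δs = -9*k**2 - 7*k - 6, as required.
Sum = s_(6) − s_(1); s_(6) = -636, s_(1) = -6 ⇒ -630.

Σ = -630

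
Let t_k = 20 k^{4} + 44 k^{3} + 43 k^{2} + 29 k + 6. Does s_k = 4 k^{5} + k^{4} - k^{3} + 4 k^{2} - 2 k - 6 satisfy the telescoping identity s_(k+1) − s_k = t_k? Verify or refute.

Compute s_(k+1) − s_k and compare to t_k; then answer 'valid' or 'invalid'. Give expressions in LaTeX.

s_(k+1) = k*(4*k**4 + 21*k**3 + 43*k**2 + 47*k + 27)
s_(k+1) − s_k = 20*k**4 + 44*k**3 + 43*k**2 + 29*k + 6
(s_(k+1) − s_k) − t_k = 0

Valid: the claim telescopes to t_k.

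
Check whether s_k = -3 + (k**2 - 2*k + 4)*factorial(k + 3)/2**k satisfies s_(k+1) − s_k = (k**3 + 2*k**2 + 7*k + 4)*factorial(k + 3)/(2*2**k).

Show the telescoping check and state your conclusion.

s_(k+1) = 2**(-k - 1)*(-2*k + (k + 1)**2 + 2)*factorial(k + 4) - 3
s_(k+1) − s_k = (k**3 + 2*k**2 + 7*k + 4)*factorial(k + 3)/(2*2**k)
(s_(k+1) − s_k) − t_k = 0

valid (s_(k+1) − s_k reduces to t_k)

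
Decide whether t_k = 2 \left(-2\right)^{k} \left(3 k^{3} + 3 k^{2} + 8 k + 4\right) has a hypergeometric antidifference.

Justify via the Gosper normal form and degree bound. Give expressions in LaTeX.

Yes. s_k = 2 \left(-2\right)^{k} k \left(- k^{2} + k - 2\right).

The ratio is 2*(-3*k**3 - 12*k**2 - 23*k - 18)/(3*k**3 + 3*k**2 + 8*k + 4).
Gosper form: A/B · C(k+1)/C(k) with A=-2, B=1, C=k**3 + k**2 + 8*k/3 + 4/3.
Need (-2)·f(k+1) − (1)·f(k) = k**3 + k**2 + 8*k/3 + 4/3.
deg f ≤ 3 (via 0,0,3).
Match coefficients ⇒ f(k) = -k*(k**2 - k + 2)/3.
So s_k = (B(k−1)f/C)·t_k = (-k*(k**2 - k + 2)/(3*k**3 + 3*k**2 + 8*k + 4))·t_k = 2*(-2)**k*k*(-k**2 + k - 2).
s_(k+1) − s_k = 2*(-2)**k*(3*k**3 + 3*k**2 + 8*k + 4) = t_k.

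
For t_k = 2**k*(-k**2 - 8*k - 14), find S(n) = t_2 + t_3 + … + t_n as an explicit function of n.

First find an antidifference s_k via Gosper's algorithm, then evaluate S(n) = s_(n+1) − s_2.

Compute t_(k+1)/t_k: get 2*(k**2 + 10*k + 23)/(k**2 + 8*k + 14).
Take A(k)=2, B(k)=1, C(k)=k**2 + 8*k + 14.
f must satisfy (2)·f(k+1) − (1)·f(k) = k**2 + 8*k + 14.
Degrees (0,0,2) ⇒ d ≤ 2.
Match coefficients ⇒ f(k) = (k + 2)**2.
Get s_k = R·t_k = 2**k*(-k**2 - 4*k - 4) with R(k) = B(k−1)f(k)/C(k) = (k + 2)**2/(k**2 + 8*k + 14).
s_(k+1) − s_k = 2**k*(-k**2 - 8*k - 14) = t_k.
Σ_(k=2)^n t_k = s_(n+1) − s_(2) = (2**(n + 1)*(-n**2 - 6*n - 9)) − (-64), i.e. -2*2**n*n**2 - 12*2**n*n - 18*2**n + 64.

S(n) = -2*2**n*n**2 - 12*2**n*n - 18*2**n + 64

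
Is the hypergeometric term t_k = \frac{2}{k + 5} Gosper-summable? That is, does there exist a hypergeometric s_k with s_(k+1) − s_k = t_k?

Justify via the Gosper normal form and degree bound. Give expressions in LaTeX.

No — t_k has no hypergeometric antidifference.

r(k) = (k + 5)/(k + 6) after simplifying.
Factor: A=k + 5; B=k + 6; C=1.
Solve (k + 5)·f(k+1) − (k + 5)·f(k) = 1.
From deg A=1, deg B=1, deg C=0: d=0.
f = c0 ⇒ A·f(k+1) − B(k−1)·f(k) − C = -1. The system {-1 = 0} is inconsistent; no antidifference.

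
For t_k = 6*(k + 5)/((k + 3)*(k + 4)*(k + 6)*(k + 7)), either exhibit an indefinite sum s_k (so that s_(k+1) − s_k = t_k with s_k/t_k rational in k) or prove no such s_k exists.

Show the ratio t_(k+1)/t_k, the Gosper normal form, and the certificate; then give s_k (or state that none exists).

s_k = k*(k + 9)/(6*(k**2 + 9*k + 18))

Compute t_(k+1)/t_k: get (k + 3)*(k + 6)**2/((k + 5)**2*(k + 8)).
Take A(k)=k + 3, B(k)=k + 8, C(k)=k**2 + 10*k + 25.
Set up (k + 3)·f(k+1) − (k + 7)·f(k) − (k**2 + 10*k + 25) = 0.
Bound: deg f ≤ 4.
Solve for f: f(k) = k*(k + 4)*(k + 5)*(k + 9)/36 (degree 4 ≤ 4).
Get s_k = R·t_k = k*(k + 9)/(6*(k**2 + 9*k + 18)) with R(k) = B(k−1)f(k)/C(k) = k*(k + 4)*(k + 7)*(k + 9)/(36*(k + 5)).
Δs = 6*(k + 5)/(k**4 + 20*k**3 + 145*k**2 + 450*k + 504), as required.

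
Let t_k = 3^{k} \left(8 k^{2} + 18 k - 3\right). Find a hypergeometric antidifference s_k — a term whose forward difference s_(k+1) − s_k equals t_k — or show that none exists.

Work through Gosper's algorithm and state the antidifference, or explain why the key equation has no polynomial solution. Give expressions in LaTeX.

t_(k+1)/t_k = 3*(8*k**2 + 34*k + 23)/(8*k**2 + 18*k - 3).
Gosper form: A/B · C(k+1)/C(k) with A=3, B=1, C=k**2 + 9*k/4 - 3/8.
f must satisfy (3)·f(k+1) − (1)·f(k) = k**2 + 9*k/4 - 3/8.
deg f ≤ 2 (via 0,0,2).
Match coefficients ⇒ f(k) = (4*k**2 - 3*k - 3)/8.
So s_k = (B(k−1)f/C)·t_k = ((4*k**2 - 3*k - 3)/(8*k**2 + 18*k - 3))·t_k = 3**k*(4*k**2 - 3*k - 3).
Verify: 3**k*(8*k**2 + 18*k - 3) matches t_k.

s_k = 3^{k} \left(4 k^{2} - 3 k - 3\right)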